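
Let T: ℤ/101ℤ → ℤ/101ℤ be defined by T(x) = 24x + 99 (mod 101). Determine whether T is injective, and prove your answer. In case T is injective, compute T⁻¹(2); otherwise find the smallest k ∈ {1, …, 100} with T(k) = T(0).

Suppose T(s) = T(t) in ℤ/101ℤ. Then 24s + 99 ≡ 24t + 99 (mod 101), therefore 24(s − t) ≡ 0 (mod 101).
Since gcd(24, 101) = 1, 24 is invertible modulo 101, therefore s − t ≡ 0 (mod 101), i.e. s = t.
Therefore T is injective.
We now compute 24⁻¹ mod 101 explicitly. Euclid's algorithm: 101 = 4·24 + 5, 24 = 4·5 + 4, 5 = 1·4 + 1; back-substituting gives 1 = 80·24 − 19·101, so 24⁻¹ ≡ 80 (mod 101).
Since T is injective, we compute T⁻¹(2): solve 24x + 99 ≡ 2 (mod 101), i.e. 24x ≡ 4 (mod 101).
Multiplying by 24⁻¹ = 80 gives x ≡ 80·4 = 320 = 3·101 + 17 ≡ 17 (mod 101).
Check: T(17) = 24·17 + 99 = 507 = 5·101 + 2 ≡ 2 (mod 101).

17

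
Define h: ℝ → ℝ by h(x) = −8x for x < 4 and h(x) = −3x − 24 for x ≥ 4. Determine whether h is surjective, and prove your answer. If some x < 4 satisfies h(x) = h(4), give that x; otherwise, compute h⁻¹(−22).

Both pieces are strictly decreasing (slopes −8 and −3), so each is injective on its own interval.
The left piece maps (−∞, 4) onto (−32, ∞); the right piece maps [4, ∞) onto (−∞, −36].
The union (−32, ∞) ∪ (−∞, −36] omits the interval between −32 and −36; in particular −32 has no preimage. So h is not surjective.
Because the two images are disjoint, no x < 4 has h(x) = h(4), so we compute h⁻¹(−22): −22 lies in (−32, ∞), so solve −8x = −22: x = (−22 − 0)/(−8) = 11/4.

11/4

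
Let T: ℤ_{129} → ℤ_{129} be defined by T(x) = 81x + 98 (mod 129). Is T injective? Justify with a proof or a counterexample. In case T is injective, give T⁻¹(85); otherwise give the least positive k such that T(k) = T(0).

Recall that injectivity means: for all a, b in the domain, T(a) = T(b) implies a = b.
We have gcd(81, 129) = 3 > 1. Taking a = 0 and b = 43: T(0) = 98 and T(43) = 81·43 + 98 = 3581 ≡ 98 (mod 129).
So T(0) = T(43) while 0 ≠ 43, so T is not injective.
Since T is not injective, we find the least positive k with T(k) = T(0): this means 81k ≡ 0 (mod 129), i.e. 129 ∣ 81k. Since gcd(81, 129) = 3, dividing through by 3 this holds exactly when 43 ∣ 27k, and as gcd(27, 43) = 1, exactly when 43 ∣ k.
The smallest positive such k is 43.

43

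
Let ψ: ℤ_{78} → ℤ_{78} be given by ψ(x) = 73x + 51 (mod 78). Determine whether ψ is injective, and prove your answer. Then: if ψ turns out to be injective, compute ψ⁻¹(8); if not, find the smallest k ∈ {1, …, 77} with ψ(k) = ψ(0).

71

If ψ(u) = ψ(v), then 73u ≡ 73v (mod 78). Because gcd(73, 78) = 1, we may cancel 73 to get u ≡ v (mod 78).
Hence ψ is injective.
We now compute 73⁻¹ mod 78 explicitly. Euclid's algorithm: 78 = 1·73 + 5, 73 = 14·5 + 3, 5 = 1·3 + 2, 3 = 1·2 + 1; back-substituting gives 1 = 31·73 − 29·78, so 73⁻¹ ≡ 31 (mod 78).
Since ψ is injective, we compute ψ⁻¹(8): solve 73x + 51 ≡ 8 (mod 78), i.e. 73x ≡ 35 (mod 78).
Multiplying by 73⁻¹ = 31 gives x ≡ 31·35 = 1085 = 13·78 + 71 ≡ 71 (mod 78).
Check: ψ(71) = 73·71 + 51 = 5234 = 67·78 + 8 ≡ 8 (mod 78).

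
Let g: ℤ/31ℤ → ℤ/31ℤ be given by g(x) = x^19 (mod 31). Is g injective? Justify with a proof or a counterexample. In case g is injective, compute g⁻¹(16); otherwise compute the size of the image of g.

Since 31 is prime, the nonzero elements of ℤ/31ℤ form a cyclic group of order 30.
As gcd(19, 30) = 1, raising to the 19th power is a bijection on this group: if a^19 ≡ b^19 then (ab^{−1})^19 = 1, and the only element of order dividing gcd(19, 30) = 1 is 1, so a = b.
With g(0) = 0 this makes g injective on all of ℤ/31ℤ, hence bijective (finite equal-size domain and codomain). In particular g is injective.
Since g is injective, we find the preimage of 16. The inverse of x ↦ x^19 on (ℤ/31ℤ)^× is x ↦ x^19, because 19·19 = 361 = 12·30 + 1 ≡ 1 (mod 30) and x^{30} = 1 for x ≠ 0 (Fermat). So g⁻¹(16) = 16^19 mod 31.
Repeated squaring mod 31: 16^1 ≡ 16, 16^2 ≡ 16² = 256 ≡ 8, 16^4 ≡ 8² = 64 ≡ 2, 16^8 ≡ 2² = 4, 16^16 ≡ 4² = 16. Since 19 = 16 + 2 + 1, 16^19 ≡ 16·8·16: 16·8 = 128 ≡ 4, then 4·16 = 64 ≡ 2. So 16^19 ≡ 2 (mod 31).
Hence g⁻¹(16) = 2.

2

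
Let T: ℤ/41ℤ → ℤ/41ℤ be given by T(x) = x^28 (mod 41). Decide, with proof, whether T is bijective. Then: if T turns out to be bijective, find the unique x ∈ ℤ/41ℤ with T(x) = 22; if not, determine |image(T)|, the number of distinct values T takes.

T(4): Repeated squaring mod 41: 4^1 ≡ 4, 4^2 ≡ 4² = 16, 4^4 ≡ 16² = 256 ≡ 10, 4^8 ≡ 10² = 100 ≡ 18, 4^16 ≡ 18² = 324 ≡ 37. Since 28 = 16 + 8 + 4, 4^28 ≡ 37·18·10: 37·18 = 666 ≡ 10, then 10·10 = 100 ≡ 18. So 4^28 ≡ 18 (mod 41).
T(5): Repeated squaring mod 41: 5^1 ≡ 5, 5^2 ≡ 5² = 25, 5^4 ≡ 25² = 625 ≡ 10, 5^8 ≡ 10² = 100 ≡ 18, 5^16 ≡ 18² = 324 ≡ 37. Since 28 = 16 + 8 + 4, 5^28 ≡ 37·18·10: 37·18 = 666 ≡ 10, then 10·10 = 100 ≡ 18. So 5^28 ≡ 18 (mod 41).
So T(4) = T(5) = 18 while 4 ≠ 5, so T is not injective, hence not bijective.
Since T is not bijective, we determine |image(T)|. Computing x^28 mod 41 for each x (by repeated squaring, reducing mod 41 at every step), the values T(0), T(1), …, T(40) are: 0, 1, 10, 40, 18, 18, 31, 4, 16, 1, 16, 25, 23, 31, 40, 23, 37, 25, 10, 4, 37, 37, 4, 10, 25, 37, 23, 40, 31, 23, 25, 16, 1, 16, 4, 31, 18, 18, 40, 10, 1.
The distinct values are {0, 1, 4, 10, 16, 18, 23, 25, 31, 37, 40}; there are 11 of them.

11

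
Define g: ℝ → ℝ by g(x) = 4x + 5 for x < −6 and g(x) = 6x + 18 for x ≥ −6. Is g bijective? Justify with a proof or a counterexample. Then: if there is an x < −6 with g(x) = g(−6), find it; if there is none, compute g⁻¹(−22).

-27/4

Both pieces are strictly increasing (slopes 4 and 6), so each is injective on its own interval.
The left piece maps (−∞, −6) onto (−∞, −19); the right piece maps [−6, ∞) onto [−18, ∞).
The images leave a gap (−19 has no preimage), so g is not surjective, hence not bijective.
Because the two images are disjoint, no x < −6 has g(x) = g(−6), so we compute g⁻¹(−22): −22 lies in (−∞, −19), so solve 4x + 5 = −22: x = (−22 − 5)/4 = −27/4.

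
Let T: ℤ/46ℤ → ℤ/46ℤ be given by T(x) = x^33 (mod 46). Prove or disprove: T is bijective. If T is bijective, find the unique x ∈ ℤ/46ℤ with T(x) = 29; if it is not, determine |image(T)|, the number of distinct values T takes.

T(1) = 1^33 = 1.
T(3): Repeated squaring mod 46: 3^1 ≡ 3, 3^2 ≡ 3² = 9, 3^4 ≡ 9² = 81 ≡ 35, 3^8 ≡ 35² = 1225 ≡ 29, 3^16 ≡ 29² = 841 ≡ 13, 3^32 ≡ 13² = 169 ≡ 31. Since 33 = 32 + 1, 3^33 ≡ 31·3: 31·3 = 93 ≡ 1. So 3^33 ≡ 1 (mod 46).
So T(1) = T(3) = 1 while 1 ≠ 3, hence T is not injective, hence not bijective.
Since T is not bijective, we determine |image(T)|. Computing x^33 mod 46 for each x (by repeated squaring, reducing mod 46 at every step), the values T(0), T(1), …, T(45) are: 0, 1, 24, 1, 24, 45, 24, 45, 24, 1, 22, 45, 24, 1, 22, 45, 24, 45, 24, 45, 22, 45, 22, 23, 24, 1, 24, 1, 22, 1, 22, 1, 24, 45, 22, 1, 24, 45, 22, 1, 22, 1, 22, 45, 22, 45.
The distinct values are {0, 1, 22, 23, 24, 45}; there are 6 of them.

6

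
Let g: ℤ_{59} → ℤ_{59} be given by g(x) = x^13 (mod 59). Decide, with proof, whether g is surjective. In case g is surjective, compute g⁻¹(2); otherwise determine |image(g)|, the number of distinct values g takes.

40

Since 59 is prime, the nonzero elements of ℤ_{59} form a cyclic group of order 58.
As gcd(13, 58) = 1, raising to the 13th power is a bijection on this group: if s^13 ≡ t^13 then (st^{−1})^13 = 1, and the only element of order dividing gcd(13, 58) = 1 is 1, so s = t.
With g(0) = 0 this makes g injective on all of ℤ_{59}, hence bijective (finite equal-size domain and codomain). In particular g is surjective.
Since g is surjective, we find the preimage of 2. The inverse of x ↦ x^13 on (ℤ_{59})^× is x ↦ x^9, because 13·9 = 117 = 2·58 + 1 ≡ 1 (mod 58) and x^{58} = 1 for x ≠ 0 (Fermat). So g⁻¹(2) = 2^9 mod 59.
Repeated squaring mod 59: 2^1 ≡ 2, 2^2 ≡ 2² = 4, 2^4 ≡ 4² = 16, 2^8 ≡ 16² = 256 ≡ 20. Since 9 = 8 + 1, 2^9 ≡ 20·2: 20·2 = 40. So 2^9 ≡ 40 (mod 59).
Hence g⁻¹(2) = 40.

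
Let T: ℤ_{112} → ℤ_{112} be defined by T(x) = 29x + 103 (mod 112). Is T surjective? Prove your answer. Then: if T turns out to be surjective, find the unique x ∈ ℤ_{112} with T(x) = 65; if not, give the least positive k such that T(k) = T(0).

Since gcd(29, 112) = 1, 29 is invertible modulo 112. Euclid's algorithm: 112 = 3·29 + 25, 29 = 1·25 + 4, 25 = 6·4 + 1; back-substituting gives 1 = 85·29 − 22·112, so 29⁻¹ ≡ 85 (mod 112).
For any y ∈ ℤ_{112}, x = 85(y − 103) mod 112 satisfies T(x) = 29·85(y − 103) + 103 ≡ y (since 29·85 ≡ 1 mod 112). So every y has a preimage.
Therefore T is surjective.
Since T is surjective, we compute T⁻¹(65): solve 29x + 103 ≡ 65 (mod 112), i.e. 29x ≡ 74 (mod 112).
Multiplying by 29⁻¹ = 85 gives x ≡ 85·74 = 6290 = 56·112 + 18 ≡ 18 (mod 112).
Check: T(18) = 29·18 + 103 = 625 = 5·112 + 65 ≡ 65 (mod 112).

18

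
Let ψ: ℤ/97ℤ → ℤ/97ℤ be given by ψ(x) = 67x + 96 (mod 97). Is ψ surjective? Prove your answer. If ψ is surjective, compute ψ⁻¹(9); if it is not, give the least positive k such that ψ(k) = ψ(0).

32

Recall: surjectivity means every element of the codomain has a preimage under ψ.
Since gcd(67, 97) = 1, 67 is invertible modulo 97. Euclid's algorithm: 97 = 1·67 + 30, 67 = 2·30 + 7, 30 = 4·7 + 2, 7 = 3·2 + 1; back-substituting gives 1 = 42·67 − 29·97, so 67⁻¹ ≡ 42 (mod 97).
Then y ↦ 42(y − 96) is a two-sided inverse to ψ, so every y ∈ ℤ/97ℤ has a preimage.
Hence ψ is surjective.
Since ψ is surjective, we find ψ⁻¹(9): we need 67x ≡ 9 − 96 ≡ 10 (mod 97). Using 67⁻¹ = 42: x ≡ 42·10 = 420 = 4·97 + 32, so x = 32.
Check: ψ(32) = 67·32 + 96 = 2240 = 23·97 + 9 ≡ 9 (mod 97).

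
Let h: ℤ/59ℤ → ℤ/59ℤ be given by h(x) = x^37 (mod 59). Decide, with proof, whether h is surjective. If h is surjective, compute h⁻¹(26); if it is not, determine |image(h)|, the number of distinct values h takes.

9

Since 59 is prime, the nonzero elements of ℤ/59ℤ form a cyclic group of order 58.
As gcd(37, 58) = 1, raising to the 37th power is a bijection on this group: if u^37 ≡ v^37 then (uv^{−1})^37 = 1, and the only element of order dividing gcd(37, 58) = 1 is 1, so u = v.
With h(0) = 0 this makes h injective on all of ℤ/59ℤ, hence bijective (finite equal-size domain and codomain). In particular h is surjective.
Since h is surjective, we find the preimage of 26. The inverse of x ↦ x^37 on (ℤ/59ℤ)^× is x ↦ x^11, because 37·11 = 407 = 7·58 + 1 ≡ 1 (mod 58) and x^{58} = 1 for x ≠ 0 (Fermat). So h⁻¹(26) = 26^11 mod 59.
Repeated squaring mod 59: 26^1 ≡ 26, 26^2 ≡ 26² = 676 ≡ 27, 26^4 ≡ 27² = 729 ≡ 21, 26^8 ≡ 21² = 441 ≡ 28. Since 11 = 8 + 2 + 1, 26^11 ≡ 28·27·26: 28·27 = 756 ≡ 48, then 48·26 = 1248 ≡ 9. So 26^11 ≡ 9 (mod 59).
Hence h⁻¹(26) = 9.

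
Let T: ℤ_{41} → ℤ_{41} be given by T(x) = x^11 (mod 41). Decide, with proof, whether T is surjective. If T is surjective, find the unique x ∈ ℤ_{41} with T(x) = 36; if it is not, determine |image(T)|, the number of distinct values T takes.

Since 41 is prime, the nonzero elements of ℤ_{41} form a cyclic group of order 40.
As gcd(11, 40) = 1, raising to the 11th power is a bijection on this group: if x_1^11 ≡ x_2^11 then (x_1x_2^{−1})^11 = 1, and the only element of order dividing gcd(11, 40) = 1 is 1, so x_1 = x_2.
With T(0) = 0 this makes T injective on all of ℤ_{41}, hence bijective (finite equal-size domain and codomain). In particular T is surjective.
Since T is surjective, we find the preimage of 36. The inverse of x ↦ x^11 on (ℤ_{41})^× is x ↦ x^11, because 11·11 = 121 = 3·40 + 1 ≡ 1 (mod 40) and x^{40} = 1 for x ≠ 0 (Fermat). So T⁻¹(36) = 36^11 mod 41.
Repeated squaring mod 41: 36^1 ≡ 36, 36^2 ≡ 36² = 1296 ≡ 25, 36^4 ≡ 25² = 625 ≡ 10, 36^8 ≡ 10² = 100 ≡ 18. Since 11 = 8 + 2 + 1, 36^11 ≡ 18·25·36: 18·25 = 450 ≡ 40, then 40·36 = 1440 ≡ 5. So 36^11 ≡ 5 (mod 41).
Hence T⁻¹(36) = 5.

5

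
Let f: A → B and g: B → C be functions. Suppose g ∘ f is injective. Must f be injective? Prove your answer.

injective

Suppose f(x_1) = f(x_2). Applying g: (g ∘ f)(x_1) = (g ∘ f)(x_2). Since g ∘ f is injective, x_1 = x_2. Hence f is injective.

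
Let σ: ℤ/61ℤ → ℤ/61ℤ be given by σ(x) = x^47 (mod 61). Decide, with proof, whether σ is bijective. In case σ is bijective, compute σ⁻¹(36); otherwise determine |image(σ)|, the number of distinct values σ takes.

Since 61 is prime, the nonzero elements of ℤ/61ℤ form a cyclic group of order 60.
As gcd(47, 60) = 1, raising to the 47th power is a bijection on this group: if u^47 ≡ v^47 then (uv^{−1})^47 = 1, and the only element of order dividing gcd(47, 60) = 1 is 1, so u = v.
With σ(0) = 0 this makes σ injective on all of ℤ/61ℤ, hence bijective (finite equal-size domain and codomain). In particular σ is bijective.
Since σ is bijective, we find the preimage of 36. The inverse of x ↦ x^47 on (ℤ/61ℤ)^× is x ↦ x^23, because 47·23 = 1081 = 18·60 + 1 ≡ 1 (mod 60) and x^{60} = 1 for x ≠ 0 (Fermat). So σ⁻¹(36) = 36^23 mod 61.
Repeated squaring mod 61: 36^1 ≡ 36, 36^2 ≡ 36² = 1296 ≡ 15, 36^4 ≡ 15² = 225 ≡ 42, 36^8 ≡ 42² = 1764 ≡ 56, 36^16 ≡ 56² = 3136 ≡ 25. Since 23 = 16 + 4 + 2 + 1, 36^23 ≡ 25·42·15·36: 25·42 = 1050 ≡ 13, then 13·15 = 195 ≡ 12, then 12·36 = 432 ≡ 5. So 36^23 ≡ 5 (mod 61).
Hence σ⁻¹(36) = 5.

5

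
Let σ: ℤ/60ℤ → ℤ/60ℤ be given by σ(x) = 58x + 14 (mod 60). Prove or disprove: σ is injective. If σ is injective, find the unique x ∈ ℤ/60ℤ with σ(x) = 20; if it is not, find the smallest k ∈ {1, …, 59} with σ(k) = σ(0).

We have gcd(58, 60) = 2 > 1. Taking s = 0 and t = 30: σ(0) = 14 and σ(30) = 58·30 + 14 = 1754 ≡ 14 (mod 60).
So σ(0) = σ(30) while 0 ≠ 30, hence σ is not injective.
Since σ is not injective, we find the least positive k with σ(k) = σ(0): this means 58k ≡ 0 (mod 60), i.e. 60 ∣ 58k. Since gcd(58, 60) = 2, dividing through by 2 this holds exactly when 30 ∣ 29k, and as gcd(29, 30) = 1, exactly when 30 ∣ k.
The smallest positive such k is 30.

30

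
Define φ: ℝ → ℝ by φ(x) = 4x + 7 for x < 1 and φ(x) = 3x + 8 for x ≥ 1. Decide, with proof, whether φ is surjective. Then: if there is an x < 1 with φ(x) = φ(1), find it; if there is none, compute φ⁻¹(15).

Both pieces are strictly increasing (slopes 4 and 3), so each is injective on its own interval.
The left piece maps (−∞, 1) onto (−∞, 11); the right piece maps [1, ∞) onto [11, ∞).
These images together cover ℝ, so φ is surjective.
Because the two images are disjoint, no x < 1 has φ(x) = φ(1), so we compute φ⁻¹(15): 15 lies in [11, ∞), so solve 3x + 8 = 15: x = (15 − 8)/3 = 7/3.

7/3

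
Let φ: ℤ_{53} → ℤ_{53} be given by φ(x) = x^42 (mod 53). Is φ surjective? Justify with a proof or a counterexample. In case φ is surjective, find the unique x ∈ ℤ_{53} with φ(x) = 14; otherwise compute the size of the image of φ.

φ(26): Repeated squaring mod 53: 26^1 ≡ 26, 26^2 ≡ 26² = 676 ≡ 40, 26^4 ≡ 40² = 1600 ≡ 10, 26^8 ≡ 10² = 100 ≡ 47, 26^16 ≡ 47² = 2209 ≡ 36, 26^32 ≡ 36² = 1296 ≡ 24. Since 42 = 32 + 8 + 2, 26^42 ≡ 24·47·40: 24·47 = 1128 ≡ 15, then 15·40 = 600 ≡ 17. So 26^42 ≡ 17 (mod 53).
φ(27): Repeated squaring mod 53: 27^1 ≡ 27, 27^2 ≡ 27² = 729 ≡ 40, 27^4 ≡ 40² = 1600 ≡ 10, 27^8 ≡ 10² = 100 ≡ 47, 27^16 ≡ 47² = 2209 ≡ 36, 27^32 ≡ 36² = 1296 ≡ 24. Since 42 = 32 + 8 + 2, 27^42 ≡ 24·47·40: 24·47 = 1128 ≡ 15, then 15·40 = 600 ≡ 17. So 27^42 ≡ 17 (mod 53).
So φ(26) = φ(27) = 17 while 26 ≠ 27, thus φ is not injective.
A non-injective map from the 53-element set ℤ_{53} to itself takes at most 52 distinct values, so it cannot be surjective. So φ is not surjective.
Since φ is not surjective, we determine |image(φ)|. Computing x^42 mod 53 for each x (by repeated squaring, reducing mod 53 at every step), the values φ(0), φ(1), …, φ(52) are: 0, 1, 25, 38, 42, 40, 49, 28, 43, 13, 46, 47, 6, 24, 11, 36, 15, 16, 7, 29, 37, 4, 9, 52, 44, 10, 17, 17, 10, 44, 52, 9, 4, 37, 29, 7, 16, 15, 36, 11, 24, 6, 47, 46, 13, 43, 28, 49, 40, 42, 38, 25, 1.
The distinct values are {0, 1, 4, 6, 7, 9, 10, 11, 13, 15, 16, 17, 24, 25, 28, 29, 36, 37, 38, 40, 42, 43, 44, 46, 47, 49, 52}; there are 27 of them.

27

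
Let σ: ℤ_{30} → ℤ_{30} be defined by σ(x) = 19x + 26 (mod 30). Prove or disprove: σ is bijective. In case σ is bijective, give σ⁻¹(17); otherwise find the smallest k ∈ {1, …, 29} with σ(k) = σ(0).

9

Recall that σ is injective if σ(u) = σ(v) implies u = v.
Suppose σ(u) = σ(v) in ℤ_{30}. Then 19u + 26 ≡ 19v + 26 (mod 30), hence 19(u − v) ≡ 0 (mod 30).
Since gcd(19, 30) = 1, 19 is invertible modulo 30, therefore u − v ≡ 0 (mod 30), i.e. u = v.
We now compute 19⁻¹ mod 30 explicitly. Euclid's algorithm: 30 = 1·19 + 11, 19 = 1·11 + 8, 11 = 1·8 + 3, 8 = 2·3 + 2, 3 = 1·2 + 1; back-substituting gives 1 = 19·19 − 12·30, so 19⁻¹ ≡ 19 (mod 30).
Then y ↦ 19(y − 26) is a two-sided inverse to σ, so every y ∈ ℤ_{30} has a preimage.
So σ is bijective.
Since σ is bijective, we find σ⁻¹(17): we need 19x ≡ 17 − 26 ≡ 21 (mod 30). Using 19⁻¹ = 19: x ≡ 19·21 = 399 = 13·30 + 9, so x = 9.
Check: σ(9) = 19·9 + 26 = 197 = 6·30 + 17 ≡ 17 (mod 30).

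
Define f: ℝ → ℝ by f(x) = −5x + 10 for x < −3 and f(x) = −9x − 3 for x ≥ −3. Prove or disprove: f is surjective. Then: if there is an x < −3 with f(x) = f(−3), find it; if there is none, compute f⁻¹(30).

-4

Both pieces are strictly decreasing (slopes −5 and −9), so each is injective on its own interval.
The left piece maps (−∞, −3) onto (25, ∞); the right piece maps [−3, ∞) onto (−∞, 24].
The union (25, ∞) ∪ (−∞, 24] omits the interval between 25 and 24; in particular 25 has no preimage. So f is not surjective.
Because the two images are disjoint, no x < −3 has f(x) = f(−3), so we compute f⁻¹(30): 30 lies in (25, ∞), so solve −5x + 10 = 30: x = (30 − 10)/(−5) = −4.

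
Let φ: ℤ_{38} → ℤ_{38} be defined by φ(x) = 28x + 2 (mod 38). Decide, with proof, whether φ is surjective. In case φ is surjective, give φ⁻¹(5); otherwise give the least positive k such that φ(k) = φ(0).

19

Recall that surjectivity means every element of the codomain has a preimage under φ.
Since gcd(28, 38) = 2, we have 28x ≡ 0 (mod 2) for all x, so φ(x) ≡ 0 (mod 2).
But 1 ≢ 0 (mod 2), so 1 ∈ ℤ_{38} has no preimage. Thus φ is not surjective.
Since φ is not surjective, we find the least positive k with φ(k) = φ(0): this means 28k ≡ 0 (mod 38), i.e. 38 ∣ 28k. Since gcd(28, 38) = 2, dividing through by 2 this holds exactly when 19 ∣ 14k, and as gcd(14, 19) = 1, exactly when 19 ∣ k.
The smallest positive such k is 19.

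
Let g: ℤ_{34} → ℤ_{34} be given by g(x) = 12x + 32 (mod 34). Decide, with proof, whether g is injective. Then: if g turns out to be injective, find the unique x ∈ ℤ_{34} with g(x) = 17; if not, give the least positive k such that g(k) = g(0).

17

We have gcd(12, 34) = 2 > 1. Taking s = 0 and t = 17: g(0) = 32 and g(17) = 12·17 + 32 = 236 ≡ 32 (mod 34).
So g(0) = g(17) while 0 ≠ 17, so g is not injective.
Since g is not injective, we find the least positive k with g(k) = g(0): this means 12k ≡ 0 (mod 34), i.e. 34 ∣ 12k. Since gcd(12, 34) = 2, dividing through by 2 this holds exactly when 17 ∣ 6k, and as gcd(6, 17) = 1, exactly when 17 ∣ k.
The smallest positive such k is 17.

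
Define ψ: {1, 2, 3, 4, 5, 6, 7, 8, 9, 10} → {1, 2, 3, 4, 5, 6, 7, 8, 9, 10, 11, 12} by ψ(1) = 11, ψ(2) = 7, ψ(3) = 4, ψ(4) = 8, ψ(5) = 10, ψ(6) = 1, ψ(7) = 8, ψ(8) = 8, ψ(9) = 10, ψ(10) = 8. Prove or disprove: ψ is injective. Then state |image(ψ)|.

ψ(4) = 8 = ψ(7) with 4 ≠ 7, so ψ is not injective.
The image of ψ is {1, 4, 7, 8, 10, 11}, which has 6 elements.

6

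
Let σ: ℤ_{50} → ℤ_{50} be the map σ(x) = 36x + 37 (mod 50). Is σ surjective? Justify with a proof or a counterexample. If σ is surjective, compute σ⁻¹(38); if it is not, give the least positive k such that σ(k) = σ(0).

Recall that σ is surjective if every y in the codomain equals σ(x) for some x in the domain.
Since gcd(36, 50) = 2, we have 36x ≡ 0 (mod 2) for all x, so σ(x) ≡ 1 (mod 2).
But 0 ≢ 1 (mod 2), so 0 ∈ ℤ_{50} has no preimage. Therefore σ is not surjective.
Since σ is not surjective, we find the least positive k with σ(k) = σ(0): this means 36k ≡ 0 (mod 50), i.e. 50 ∣ 36k. Since gcd(36, 50) = 2, dividing through by 2 this holds exactly when 25 ∣ 18k, and as gcd(18, 25) = 1, exactly when 25 ∣ k.
The smallest positive such k is 25.

25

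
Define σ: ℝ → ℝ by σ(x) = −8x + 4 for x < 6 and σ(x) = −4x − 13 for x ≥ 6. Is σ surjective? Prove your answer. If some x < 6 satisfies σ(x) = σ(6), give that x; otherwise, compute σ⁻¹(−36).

Both pieces are strictly decreasing (slopes −8 and −4), so each is injective on its own interval.
The left piece maps (−∞, 6) onto (−44, ∞); the right piece maps [6, ∞) onto (−∞, −37].
The union (−44, ∞) ∪ (−∞, −37] covers ℝ, so σ is surjective.
For the follow-up: the images overlap, so an x < 6 with σ(x) = σ(6) exists. σ(6) = −37; solving −8x + 4 = −37 for x < 6 gives x = (−37 − 4)/(−8) = 41/8.

41/8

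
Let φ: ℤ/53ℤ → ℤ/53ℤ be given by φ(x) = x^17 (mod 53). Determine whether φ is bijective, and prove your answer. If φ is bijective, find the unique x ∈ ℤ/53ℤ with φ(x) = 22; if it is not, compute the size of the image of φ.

21

Since 53 is prime, the nonzero elements of ℤ/53ℤ form a cyclic group of order 52.
As gcd(17, 52) = 1, raising to the 17th power is a bijection on this group: if x_1^17 ≡ x_2^17 then (x_1x_2^{−1})^17 = 1, and the only element of order dividing gcd(17, 52) = 1 is 1, so x_1 = x_2.
With φ(0) = 0 this makes φ injective on all of ℤ/53ℤ, hence bijective (finite equal-size domain and codomain). In particular φ is bijective.
Since φ is bijective, we find the preimage of 22. The inverse of x ↦ x^17 on (ℤ/53ℤ)^× is x ↦ x^49, because 17·49 = 833 = 16·52 + 1 ≡ 1 (mod 52) and x^{52} = 1 for x ≠ 0 (Fermat). So φ⁻¹(22) = 22^49 mod 53.
Repeated squaring mod 53: 22^1 ≡ 22, 22^2 ≡ 22² = 484 ≡ 7, 22^4 ≡ 7² = 49, 22^8 ≡ 49² = 2401 ≡ 16, 22^16 ≡ 16² = 256 ≡ 44, 22^32 ≡ 44² = 1936 ≡ 28. Since 49 = 32 + 16 + 1, 22^49 ≡ 28·44·22: 28·44 = 1232 ≡ 13, then 13·22 = 286 ≡ 21. So 22^49 ≡ 21 (mod 53).
Hence φ⁻¹(22) = 21.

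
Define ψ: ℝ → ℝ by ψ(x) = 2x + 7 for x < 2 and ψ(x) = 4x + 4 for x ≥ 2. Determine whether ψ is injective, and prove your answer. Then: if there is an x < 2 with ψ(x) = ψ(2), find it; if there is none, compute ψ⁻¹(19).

15/4

Both pieces are strictly increasing (slopes 2 and 4), so each is injective on its own interval.
The left piece maps (−∞, 2) onto (−∞, 11); the right piece maps [2, ∞) onto [12, ∞).
These images are disjoint, so no value is attained by both pieces. Hence ψ is injective.
Because the two images are disjoint, no x < 2 has ψ(x) = ψ(2), so we compute ψ⁻¹(19): 19 lies in [12, ∞), so solve 4x + 4 = 19: x = (19 − 4)/4 = 15/4.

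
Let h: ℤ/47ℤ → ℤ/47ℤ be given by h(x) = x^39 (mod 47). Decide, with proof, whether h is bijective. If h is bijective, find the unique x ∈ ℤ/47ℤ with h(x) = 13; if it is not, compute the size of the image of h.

Since 47 is prime, the nonzero elements of ℤ/47ℤ form a cyclic group of order 46.
As gcd(39, 46) = 1, raising to the 39th power is a bijection on this group: if x_1^39 ≡ x_2^39 then (x_1x_2^{−1})^39 = 1, and the only element of order dividing gcd(39, 46) = 1 is 1, so x_1 = x_2.
With h(0) = 0 this makes h injective on all of ℤ/47ℤ, hence bijective (finite equal-size domain and codomain). In particular h is bijective.
Since h is bijective, we find the preimage of 13. The inverse of x ↦ x^39 on (ℤ/47ℤ)^× is x ↦ x^13, because 39·13 = 507 = 11·46 + 1 ≡ 1 (mod 46) and x^{46} = 1 for x ≠ 0 (Fermat). So h⁻¹(13) = 13^13 mod 47.
Repeated squaring mod 47: 13^1 ≡ 13, 13^2 ≡ 13² = 169 ≡ 28, 13^4 ≡ 28² = 784 ≡ 32, 13^8 ≡ 32² = 1024 ≡ 37. Since 13 = 8 + 4 + 1, 13^13 ≡ 37·32·13: 37·32 = 1184 ≡ 9, then 9·13 = 117 ≡ 23. So 13^13 ≡ 23 (mod 47).
Hence h⁻¹(13) = 23.

23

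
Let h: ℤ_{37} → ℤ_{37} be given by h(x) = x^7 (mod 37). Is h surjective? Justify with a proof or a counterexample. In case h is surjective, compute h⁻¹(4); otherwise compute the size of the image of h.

3

Since 37 is prime, the nonzero elements of ℤ_{37} form a cyclic group of order 36.
As gcd(7, 36) = 1, raising to the 7th power is a bijection on this group: if a^7 ≡ b^7 then (ab^{−1})^7 = 1, and the only element of order dividing gcd(7, 36) = 1 is 1, so a = b.
With h(0) = 0 this makes h injective on all of ℤ_{37}, hence bijective (finite equal-size domain and codomain). In particular h is surjective.
Since h is surjective, we find the preimage of 4. The inverse of x ↦ x^7 on (ℤ_{37})^× is x ↦ x^31, because 7·31 = 217 = 6·36 + 1 ≡ 1 (mod 36) and x^{36} = 1 for x ≠ 0 (Fermat). So h⁻¹(4) = 4^31 mod 37.
Repeated squaring mod 37: 4^1 ≡ 4, 4^2 ≡ 4² = 16, 4^4 ≡ 16² = 256 ≡ 34, 4^8 ≡ 34² = 1156 ≡ 9, 4^16 ≡ 9² = 81 ≡ 7. Since 31 = 16 + 8 + 4 + 2 + 1, 4^31 ≡ 7·9·34·16·4: 7·9 = 63 ≡ 26, then 26·34 = 884 ≡ 33, then 33·16 = 528 ≡ 10, then 10·4 = 40 ≡ 3. So 4^31 ≡ 3 (mod 37).
Hence h⁻¹(4) = 3.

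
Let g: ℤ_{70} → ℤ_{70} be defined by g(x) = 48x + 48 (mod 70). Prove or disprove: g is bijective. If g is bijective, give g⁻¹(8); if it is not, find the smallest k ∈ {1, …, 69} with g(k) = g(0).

Recall that g is injective when g(a) = g(b) forces a = b.
We have gcd(48, 70) = 2 > 1. Taking a = 0 and b = 35: g(0) = 48 and g(35) = 48·35 + 48 = 1728 ≡ 48 (mod 70).
So g(0) = g(35) while 0 ≠ 35, hence g is not injective, hence not bijective.
Since g is not bijective, we find the least positive k with g(k) = g(0): this means 48k ≡ 0 (mod 70), i.e. 70 ∣ 48k. Since gcd(48, 70) = 2, dividing through by 2 this holds exactly when 35 ∣ 24k, and as gcd(24, 35) = 1, exactly when 35 ∣ k.
The smallest positive such k is 35.

35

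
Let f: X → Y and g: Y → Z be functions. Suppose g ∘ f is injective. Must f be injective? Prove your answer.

injective

Suppose f(u) = f(v). Applying g: (g ∘ f)(u) = (g ∘ f)(v). Since g ∘ f is injective, u = v. Hence f is injective.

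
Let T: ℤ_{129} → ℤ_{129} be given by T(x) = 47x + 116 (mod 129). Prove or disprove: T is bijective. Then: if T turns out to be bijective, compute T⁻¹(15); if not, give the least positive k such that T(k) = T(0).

50

Recall: T is injective when T(a) = T(b) forces a = b.
If T(a) = T(b), then 47a ≡ 47b (mod 129). Because gcd(47, 129) = 1, we may cancel 47 to get a ≡ b (mod 129).
We now compute 47⁻¹ mod 129 explicitly. Euclid's algorithm: 129 = 2·47 + 35, 47 = 1·35 + 12, 35 = 2·12 + 11, 12 = 1·11 + 1; back-substituting gives 1 = 11·47 − 4·129, so 47⁻¹ ≡ 11 (mod 129).
For any y ∈ ℤ_{129}, x = 11(y − 116) mod 129 satisfies T(x) = 47·11(y − 116) + 116 ≡ y (since 47·11 ≡ 1 mod 129). So every y has a preimage.
So T is bijective.
Since T is bijective, we find T⁻¹(15): we need 47x ≡ 15 − 116 ≡ 28 (mod 129). Using 47⁻¹ = 11: x ≡ 11·28 = 308 = 2·129 + 50, so x = 50.
Check: T(50) = 47·50 + 116 = 2466 = 19·129 + 15 ≡ 15 (mod 129).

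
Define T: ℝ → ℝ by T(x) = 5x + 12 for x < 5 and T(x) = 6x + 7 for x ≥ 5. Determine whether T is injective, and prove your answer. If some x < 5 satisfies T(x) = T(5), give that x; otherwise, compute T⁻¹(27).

Both pieces are strictly increasing (slopes 5 and 6), so each is injective on its own interval.
The left piece maps (−∞, 5) onto (−∞, 37); the right piece maps [5, ∞) onto [37, ∞).
These images are disjoint, so no value is attained by both pieces. So T is injective.
Because the two images are disjoint, no x < 5 has T(x) = T(5), so we compute T⁻¹(27): 27 lies in (−∞, 37), so solve 5x + 12 = 27: x = (27 − 12)/5 = 3.

3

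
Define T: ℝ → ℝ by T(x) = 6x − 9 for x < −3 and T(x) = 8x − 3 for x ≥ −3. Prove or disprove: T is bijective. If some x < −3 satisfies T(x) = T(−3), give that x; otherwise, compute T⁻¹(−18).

Both pieces are strictly increasing (slopes 6 and 8), so each is injective on its own interval.
The left piece maps (−∞, −3) onto (−∞, −27); the right piece maps [−3, ∞) onto [−27, ∞).
Since −27 = −27, the images partition ℝ: T is injective and surjective, hence bijective.
Because the two images are disjoint, no x < −3 has T(x) = T(−3), so we compute T⁻¹(−18): −18 lies in [−27, ∞), so solve 8x − 3 = −18: x = (−18 + 3)/8 = −15/8.

-15/8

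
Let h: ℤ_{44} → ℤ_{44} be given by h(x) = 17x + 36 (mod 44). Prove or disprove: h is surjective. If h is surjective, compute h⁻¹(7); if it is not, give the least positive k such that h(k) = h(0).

Recall: surjectivity means every element of the codomain has a preimage under h.
Since gcd(17, 44) = 1, 17 is invertible modulo 44. Euclid's algorithm: 44 = 2·17 + 10, 17 = 1·10 + 7, 10 = 1·7 + 3, 7 = 2·3 + 1; back-substituting gives 1 = 13·17 − 5·44, so 17⁻¹ ≡ 13 (mod 44).
Then y ↦ 13(y − 36) is a two-sided inverse to h, so every y ∈ ℤ_{44} has a preimage.
Thus h is surjective.
Since h is surjective, we compute h⁻¹(7): solve 17x + 36 ≡ 7 (mod 44), i.e. 17x ≡ 15 (mod 44).
Multiplying by 17⁻¹ = 13 gives x ≡ 13·15 = 195 = 4·44 + 19 ≡ 19 (mod 44).
Check: h(19) = 17·19 + 36 = 359 = 8·44 + 7 ≡ 7 (mod 44).

19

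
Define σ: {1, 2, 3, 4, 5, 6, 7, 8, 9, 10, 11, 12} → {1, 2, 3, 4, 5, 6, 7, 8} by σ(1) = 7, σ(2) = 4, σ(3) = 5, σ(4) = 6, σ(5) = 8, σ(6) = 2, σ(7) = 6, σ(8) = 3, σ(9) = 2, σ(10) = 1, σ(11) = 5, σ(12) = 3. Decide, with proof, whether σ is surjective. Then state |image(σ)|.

Every element of the codomain has a preimage: 1 = σ(10), 2 = σ(6), 3 = σ(8), 4 = σ(2), 5 = σ(3), 6 = σ(4), 7 = σ(1), 8 = σ(5).
Hence σ is surjective.
The image of σ is {1, 2, 3, 4, 5, 6, 7, 8}, which has 8 elements.

8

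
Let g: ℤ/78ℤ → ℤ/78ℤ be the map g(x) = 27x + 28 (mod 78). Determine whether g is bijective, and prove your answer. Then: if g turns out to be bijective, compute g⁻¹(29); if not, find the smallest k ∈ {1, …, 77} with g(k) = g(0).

26

Recall that g is injective when g(a) = g(b) forces a = b.
We have gcd(27, 78) = 3 > 1. Taking a = 0 and b = 26: g(0) = 28 and g(26) = 27·26 + 28 = 730 ≡ 28 (mod 78).
So g(0) = g(26) while 0 ≠ 26, therefore g is not injective, hence not bijective.
Since g is not bijective, we find the least positive k with g(k) = g(0): this means 27k ≡ 0 (mod 78), i.e. 78 ∣ 27k. Since gcd(27, 78) = 3, dividing through by 3 this holds exactly when 26 ∣ 9k, and as gcd(9, 26) = 1, exactly when 26 ∣ k.
The smallest positive such k is 26.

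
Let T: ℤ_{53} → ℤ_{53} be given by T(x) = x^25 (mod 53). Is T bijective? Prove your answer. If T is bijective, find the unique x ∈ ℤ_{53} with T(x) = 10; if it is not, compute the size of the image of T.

16

Since 53 is prime, the nonzero elements of ℤ_{53} form a cyclic group of order 52.
As gcd(25, 52) = 1, raising to the 25th power is a bijection on this group: if a^25 ≡ b^25 then (ab^{−1})^25 = 1, and the only element of order dividing gcd(25, 52) = 1 is 1, so a = b.
With T(0) = 0 this makes T injective on all of ℤ_{53}, hence bijective (finite equal-size domain and codomain). In particular T is bijective.
Since T is bijective, we find the preimage of 10. The inverse of x ↦ x^25 on (ℤ_{53})^× is x ↦ x^25, because 25·25 = 625 = 12·52 + 1 ≡ 1 (mod 52) and x^{52} = 1 for x ≠ 0 (Fermat). So T⁻¹(10) = 10^25 mod 53.
Repeated squaring mod 53: 10^1 ≡ 10, 10^2 ≡ 10² = 100 ≡ 47, 10^4 ≡ 47² = 2209 ≡ 36, 10^8 ≡ 36² = 1296 ≡ 24, 10^16 ≡ 24² = 576 ≡ 46. Since 25 = 16 + 8 + 1, 10^25 ≡ 46·24·10: 46·24 = 1104 ≡ 44, then 44·10 = 440 ≡ 16. So 10^25 ≡ 16 (mod 53).
Hence T⁻¹(10) = 16.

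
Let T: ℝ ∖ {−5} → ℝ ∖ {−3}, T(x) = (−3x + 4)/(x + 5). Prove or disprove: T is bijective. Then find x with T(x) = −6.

Suppose T(x_1) = T(x_2). Cross-multiplying: (−3x_1 + 4)(x_2 + 5) = (−3x_2 + 4)(x_1 + 5).
Expanding both sides and cancelling the symmetric terms leaves −19·(x_1 − x_2) = 0. Since −19 ≠ 0, x_1 = x_2. Thus T is injective.
For any y ≠ −3, solving y(x + 5) = −3x + 4 for x gives a well-defined x ≠ −5. So T is surjective.
Thus T is bijective.
Solving T(x) = −6: cross-multiplying gives −3x + 4 = −6(x + 5), which rearranges to 3x = −34, so x = −34/3.

-34/3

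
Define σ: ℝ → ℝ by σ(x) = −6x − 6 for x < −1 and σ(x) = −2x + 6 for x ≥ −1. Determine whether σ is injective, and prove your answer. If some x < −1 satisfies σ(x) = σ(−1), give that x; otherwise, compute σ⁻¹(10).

Both pieces are strictly decreasing (slopes −6 and −2), so each is injective on its own interval.
The left piece maps (−∞, −1) onto (0, ∞); the right piece maps [−1, ∞) onto (−∞, 8].
These images overlap. In particular σ(−1) = 8 (right piece), and solving −6x − 6 = 8 on the left piece gives x = −7/3 < −1.
So σ(−7/3) = σ(−1) with −7/3 ≠ −1, and σ is not injective. This x = −7/3 is the requested value below −1.

-7/3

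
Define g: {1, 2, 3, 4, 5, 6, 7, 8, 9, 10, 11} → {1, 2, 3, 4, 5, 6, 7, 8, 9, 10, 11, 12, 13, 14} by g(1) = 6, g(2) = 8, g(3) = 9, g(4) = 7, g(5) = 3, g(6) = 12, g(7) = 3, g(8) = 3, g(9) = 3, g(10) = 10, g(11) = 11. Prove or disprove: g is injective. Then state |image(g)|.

g(5) = 3 = g(7) with 5 ≠ 7, so g is not injective.
The image of g is {3, 6, 7, 8, 9, 10, 11, 12}, which has 8 elements.

8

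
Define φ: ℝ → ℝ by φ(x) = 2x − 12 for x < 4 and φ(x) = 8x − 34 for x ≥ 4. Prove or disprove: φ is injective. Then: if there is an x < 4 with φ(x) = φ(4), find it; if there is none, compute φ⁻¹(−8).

2

Both pieces are strictly increasing (slopes 2 and 8), so each is injective on its own interval.
The left piece maps (−∞, 4) onto (−∞, −4); the right piece maps [4, ∞) onto [−2, ∞).
These images are disjoint, so no value is attained by both pieces. Therefore φ is injective.
Because the two images are disjoint, no x < 4 has φ(x) = φ(4), so we compute φ⁻¹(−8): −8 lies in (−∞, −4), so solve 2x − 12 = −8: x = (−8 + 12)/2 = 2.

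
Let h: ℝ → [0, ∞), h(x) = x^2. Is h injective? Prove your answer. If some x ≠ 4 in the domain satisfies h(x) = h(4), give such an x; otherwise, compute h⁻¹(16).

h(4) = 16 = (−4)^2 = h(−4) (since 2 is even), with 4 ≠ −4. So h is not injective.
For the follow-up, such an x exists: taking x = −4 ∈ ℝ gives h(−4) = 16 = h(4) with −4 ≠ 4.

-4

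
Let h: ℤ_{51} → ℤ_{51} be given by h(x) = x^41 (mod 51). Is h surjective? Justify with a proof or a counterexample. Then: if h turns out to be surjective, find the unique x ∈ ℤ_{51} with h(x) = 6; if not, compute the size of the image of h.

45

Computing x^41 mod 51 for each x (by repeated squaring, reducing mod 51 at every step), the values h(0), h(1), …, h(50) are: 0, 1, 2, 48, 4, 29, 45, 10, 8, 9, 7, 23, 39, 13, 20, 15, 16, 17, 18, 19, 14, 21, 46, 11, 27, 25, 26, 24, 40, 5, 30, 37, 32, 33, 34, 35, 36, 31, 38, 12, 28, 44, 42, 43, 41, 6, 22, 47, 3, 49, 50.
Every element of ℤ_{51} appears exactly once in this list, so h is a bijection, and in particular surjective.
Since h is surjective, we read off the preimage of 6 from the same table: h(45) = 6, so h⁻¹(6) = 45.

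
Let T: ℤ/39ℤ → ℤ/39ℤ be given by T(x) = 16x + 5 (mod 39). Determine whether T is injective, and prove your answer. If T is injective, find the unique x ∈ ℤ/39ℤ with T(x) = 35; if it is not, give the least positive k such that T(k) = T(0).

36

Suppose T(a) = T(b) in ℤ/39ℤ. Then 16a + 5 ≡ 16b + 5 (mod 39), so 16(a − b) ≡ 0 (mod 39).
Since gcd(16, 39) = 1, 16 is invertible modulo 39, so a − b ≡ 0 (mod 39), i.e. a = b.
So T is injective.
We now compute 16⁻¹ mod 39 explicitly. Euclid's algorithm: 39 = 2·16 + 7, 16 = 2·7 + 2, 7 = 3·2 + 1; back-substituting gives 1 = 22·16 − 9·39, so 16⁻¹ ≡ 22 (mod 39).
Since T is injective, we compute T⁻¹(35): solve 16x + 5 ≡ 35 (mod 39), i.e. 16x ≡ 30 (mod 39).
Multiplying by 16⁻¹ = 22 gives x ≡ 22·30 = 660 = 16·39 + 36 ≡ 36 (mod 39).
Check: T(36) = 16·36 + 5 = 581 = 14·39 + 35 ≡ 35 (mod 39).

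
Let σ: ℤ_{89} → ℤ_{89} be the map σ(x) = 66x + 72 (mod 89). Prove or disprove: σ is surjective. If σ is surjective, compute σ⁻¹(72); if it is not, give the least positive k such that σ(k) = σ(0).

Recall that surjectivity means every element of the codomain has a preimage under σ.
Since gcd(66, 89) = 1, 66 is invertible modulo 89. Euclid's algorithm: 89 = 1·66 + 23, 66 = 2·23 + 20, 23 = 1·20 + 3, 20 = 6·3 + 2, 3 = 1·2 + 1; back-substituting gives 1 = 58·66 − 43·89, so 66⁻¹ ≡ 58 (mod 89).
Then y ↦ 58(y − 72) is a two-sided inverse to σ, so every y ∈ ℤ_{89} has a preimage.
Hence σ is surjective.
Since σ is surjective, we compute σ⁻¹(72): solve 66x + 72 ≡ 72 (mod 89), i.e. 66x ≡ 0 (mod 89).
Multiplying by 66⁻¹ = 58 gives x ≡ 58·0 = 0 ≡ 0 (mod 89).
Check: σ(0) = 66·0 + 72 = 72 ≡ 72 (mod 89).

0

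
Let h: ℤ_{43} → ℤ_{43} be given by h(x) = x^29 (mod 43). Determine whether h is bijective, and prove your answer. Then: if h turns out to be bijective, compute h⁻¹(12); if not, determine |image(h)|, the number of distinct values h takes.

Since 43 is prime, the nonzero elements of ℤ_{43} form a cyclic group of order 42.
As gcd(29, 42) = 1, raising to the 29th power is a bijection on this group: if x_1^29 ≡ x_2^29 then (x_1x_2^{−1})^29 = 1, and the only element of order dividing gcd(29, 42) = 1 is 1, so x_1 = x_2.
With h(0) = 0 this makes h injective on all of ℤ_{43}, hence bijective (finite equal-size domain and codomain). In particular h is bijective.
Since h is bijective, we find the preimage of 12. The inverse of x ↦ x^29 on (ℤ_{43})^× is x ↦ x^29, because 29·29 = 841 = 20·42 + 1 ≡ 1 (mod 42) and x^{42} = 1 for x ≠ 0 (Fermat). So h⁻¹(12) = 12^29 mod 43.
Repeated squaring mod 43: 12^1 ≡ 12, 12^2 ≡ 12² = 144 ≡ 15, 12^4 ≡ 15² = 225 ≡ 10, 12^8 ≡ 10² = 100 ≡ 14, 12^16 ≡ 14² = 196 ≡ 24. Since 29 = 16 + 8 + 4 + 1, 12^29 ≡ 24·14·10·12: 24·14 = 336 ≡ 35, then 35·10 = 350 ≡ 6, then 6·12 = 72 ≡ 29. So 12^29 ≡ 29 (mod 43).
Hence h⁻¹(12) = 29.

29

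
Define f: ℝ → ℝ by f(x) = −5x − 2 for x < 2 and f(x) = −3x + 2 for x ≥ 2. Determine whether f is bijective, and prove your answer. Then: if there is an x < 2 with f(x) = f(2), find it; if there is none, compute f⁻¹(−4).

2/5

Both pieces are strictly decreasing (slopes −5 and −3), so each is injective on its own interval.
The left piece maps (−∞, 2) onto (−12, ∞); the right piece maps [2, ∞) onto (−∞, −4].
These images overlap. In particular f(2) = −4 (right piece), and solving −5x − 2 = −4 on the left piece gives x = 2/5 < 2.
So f(2/5) = f(2) with 2/5 ≠ 2, and f is not injective, hence not bijective. This x = 2/5 is the requested value below 2.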